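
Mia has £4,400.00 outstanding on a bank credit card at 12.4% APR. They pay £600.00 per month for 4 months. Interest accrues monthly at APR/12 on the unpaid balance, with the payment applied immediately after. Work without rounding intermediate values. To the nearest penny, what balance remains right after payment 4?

£2,147.25

Monthly rate r = 12.4%/12 = 1.03333% = 0.0103333.
Each month: B ← B·(1+r) − £600.00.
Month 1: interest £45.47; balance after payment £3,845.47.
Month 2: interest £39.74; balance after payment £3,285.20.
Month 3: interest £33.95; balance after payment £2,719.15.
Month 4: interest £28.10; balance after payment £2,147.25.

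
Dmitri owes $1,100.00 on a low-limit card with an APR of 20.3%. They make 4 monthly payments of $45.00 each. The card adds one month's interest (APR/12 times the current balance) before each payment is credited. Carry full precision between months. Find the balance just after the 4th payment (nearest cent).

$991.72

Monthly rate r = 20.3%/12 = 1.69167% = 0.0169167.
Each month: B ← B·(1+r) − $45.00.
Month 1: interest $18.61; balance after payment $1,073.61.
Month 2: interest $18.16; balance after payment $1,046.77.
Month 3: interest $17.71; balance after payment $1,019.48.
Month 4: interest $17.25; balance after payment $991.72.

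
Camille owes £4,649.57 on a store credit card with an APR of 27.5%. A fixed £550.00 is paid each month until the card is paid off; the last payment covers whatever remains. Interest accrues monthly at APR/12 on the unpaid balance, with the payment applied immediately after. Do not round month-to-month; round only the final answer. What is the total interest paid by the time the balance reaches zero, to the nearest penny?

Monthly rate r = 27.5%/12 = 2.29167% = 0.0229167.
Payoff takes n = ⌈−ln(1 − rB₀/P)/ln(1+r)⌉ = ⌈9.504⌉ = 10 payments; the last is £278.69.
Total paid = 9·£550.00 + £278.69 = £5,228.69.
Total interest = total paid − principal = £5,228.69 − £4,649.57 = £579.12.

£579.12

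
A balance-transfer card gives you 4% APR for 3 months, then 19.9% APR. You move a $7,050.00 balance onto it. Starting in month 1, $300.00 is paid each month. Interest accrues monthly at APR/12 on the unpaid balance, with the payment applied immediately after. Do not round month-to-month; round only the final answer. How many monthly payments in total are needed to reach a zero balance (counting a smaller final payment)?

29 payments

Promo months 1–3 at r₀ = 4%/12 = 0.00333333; months 4+ at r₁ = 19.9%/12 = 0.0165833.
After month 3: iterate B ← B·(1+r₀) − $300.00 for 3 months → $6,217.73.
Then at r₁ with $300.00/mo: n₂ = −ln(1 − r₁·B/P)/ln(1+r₁) ≈ 25.61 → 26 more payments.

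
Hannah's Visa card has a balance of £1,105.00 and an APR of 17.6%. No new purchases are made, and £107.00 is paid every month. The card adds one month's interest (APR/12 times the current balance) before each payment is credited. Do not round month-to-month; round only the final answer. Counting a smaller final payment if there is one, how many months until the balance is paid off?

Monthly rate r = 17.6%/12 = 1.46667% = 0.0146667.
Recurrence: B ← B·(1+r) − £107.00.
Month 1: interest £16.21; balance after payment £1,014.21.
Month 2: interest £14.88; balance after payment £922.08.
Closed form: n = −ln(1 − rB₀/P)/ln(1+r) = −ln(0.84854)/ln(1.01467) ≈ 11.280, so the balance reaches zero during payment 12.

12 payments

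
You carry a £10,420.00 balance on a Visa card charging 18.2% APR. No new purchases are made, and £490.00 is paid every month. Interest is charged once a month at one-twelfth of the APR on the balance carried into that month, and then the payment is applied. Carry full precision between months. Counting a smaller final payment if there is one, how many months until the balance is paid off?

Monthly rate r = 18.2%/12 = 1.51667% = 0.0151667.
Recurrence: B ← B·(1+r) − £490.00.
Month 1: interest £158.04; balance after payment £10,088.04.
Month 2: interest £153.00; balance after payment £9,751.04.
Closed form: n = −ln(1 − rB₀/P)/ln(1+r) = −ln(0.67748)/ln(1.01517) ≈ 25.868, so the balance reaches zero during payment 26.

26 months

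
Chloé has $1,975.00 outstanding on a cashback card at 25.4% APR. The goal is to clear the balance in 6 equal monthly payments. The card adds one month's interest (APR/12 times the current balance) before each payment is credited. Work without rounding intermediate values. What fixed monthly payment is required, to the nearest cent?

Monthly rate r = 25.4%/12 = 2.11667% = 0.0211667.
Level-payment amortization: P = B₀·r / (1 − (1+r)^(−n)) = 1975.00·0.0211667 / (1 − 1.02117^(−6)).
Denominator 1 − (1+r)^(−6) = 0.118098218.
P = 41.8042 / 0.118098218 ≈ 353.98.

$353.98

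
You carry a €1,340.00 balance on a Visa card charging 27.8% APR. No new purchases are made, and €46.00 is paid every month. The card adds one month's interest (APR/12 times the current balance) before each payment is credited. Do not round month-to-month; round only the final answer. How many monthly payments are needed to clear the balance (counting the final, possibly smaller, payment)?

Monthly rate r = 27.8%/12 = 2.31667% = 0.0231667.
Recurrence: B ← B·(1+r) − €46.00.
Month 1: interest €31.04; balance after payment €1,325.04.
Month 2: interest €30.70; balance after payment €1,309.74.
Closed form: n = −ln(1 − rB₀/P)/ln(1+r) = −ln(0.32514)/ln(1.02317) ≈ 49.055, so the balance reaches zero during payment 50.

50 payments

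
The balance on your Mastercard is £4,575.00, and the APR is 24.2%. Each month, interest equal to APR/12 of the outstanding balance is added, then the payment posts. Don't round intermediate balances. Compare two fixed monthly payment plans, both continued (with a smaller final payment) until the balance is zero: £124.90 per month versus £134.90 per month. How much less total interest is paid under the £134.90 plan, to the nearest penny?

Monthly rate r = 24.2%/12 = 2.01667% = 0.0201667.
At £124.90/mo: n = ⌈−ln(1 − rB₀/P)/ln(1+r)⌉ = 68 payments (last £27.29); total interest = total paid − £4,575.00 = £3,820.59.
At £134.90/mo: 58 payments (last £93.10); total interest £3,207.40.
Interest saved = £3,820.59 − £3,207.40 = £613.19.

£613.19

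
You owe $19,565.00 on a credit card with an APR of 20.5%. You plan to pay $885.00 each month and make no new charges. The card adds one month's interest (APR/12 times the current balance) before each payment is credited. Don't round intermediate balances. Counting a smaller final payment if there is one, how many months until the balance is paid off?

28 payments

Monthly rate r = 20.5%/12 = 1.70833% = 0.0170833.
Recurrence: B ← B·(1+r) − $885.00.
Month 1: interest $334.24; balance after payment $19,014.24.
Month 2: interest $324.83; balance after payment $18,454.06.
Closed form: n = −ln(1 − rB₀/P)/ln(1+r) = −ln(0.62233)/ln(1.01708) ≈ 27.999, so the balance reaches zero during payment 28.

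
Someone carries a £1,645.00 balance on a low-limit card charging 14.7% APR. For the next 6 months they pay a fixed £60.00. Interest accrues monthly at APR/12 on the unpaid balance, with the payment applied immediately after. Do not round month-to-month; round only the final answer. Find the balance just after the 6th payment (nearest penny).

Monthly rate r = 14.7%/12 = 1.225% = 0.01225.
Each month: B ← B·(1+r) − £60.00.
Month 1: interest £20.15; balance after payment £1,605.15.
Month 2: interest £19.66; balance after payment £1,564.81.
Month 3: interest £19.17; balance after payment £1,523.98.
Month 4: interest £18.67; balance after payment £1,482.65.
Month 5: interest £18.16; balance after payment £1,440.81.
Month 6: interest £17.65; balance after payment £1,398.46.

£1,398.46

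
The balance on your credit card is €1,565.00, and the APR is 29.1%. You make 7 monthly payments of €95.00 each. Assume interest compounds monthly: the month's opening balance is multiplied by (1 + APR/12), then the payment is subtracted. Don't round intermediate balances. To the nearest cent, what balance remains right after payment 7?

€1,135.40

Monthly rate r = 29.1%/12 = 2.425% = 0.02425.
Each month: B ← B·(1+r) − €95.00.
Month 1: interest €37.95; balance after payment €1,507.95.
Month 2: interest €36.57; balance after payment €1,449.52.
Month 3: interest €35.15; balance after payment €1,389.67.
Month 4: interest €33.70; balance after payment €1,328.37.
Month 5: interest €32.21; balance after payment €1,265.58.
Month 6: interest €30.69; balance after payment €1,201.27.
Month 7: interest €29.13; balance after payment €1,135.40.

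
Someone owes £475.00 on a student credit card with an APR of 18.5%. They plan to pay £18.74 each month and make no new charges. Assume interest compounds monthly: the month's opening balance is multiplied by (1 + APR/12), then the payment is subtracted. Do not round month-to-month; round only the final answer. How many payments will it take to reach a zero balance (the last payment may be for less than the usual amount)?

Monthly rate r = 18.5%/12 = 1.54167% = 0.0154167.
Recurrence: B ← B·(1+r) − £18.74.
Month 1: interest £7.32; balance after payment £463.58.
Month 2: interest £7.15; balance after payment £451.99.
Closed form: n = −ln(1 − rB₀/P)/ln(1+r) = −ln(0.60924)/ln(1.01542) ≈ 32.391, so the balance reaches zero during payment 33.

33 months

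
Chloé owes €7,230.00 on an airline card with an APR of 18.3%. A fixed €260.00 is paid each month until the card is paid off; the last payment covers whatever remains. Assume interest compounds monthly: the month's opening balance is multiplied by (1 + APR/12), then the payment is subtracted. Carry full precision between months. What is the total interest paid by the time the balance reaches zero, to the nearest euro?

€2,249

Monthly rate r = 18.3%/12 = 1.525% = 0.01525.
Payoff takes n = ⌈−ln(1 − rB₀/P)/ln(1+r)⌉ = ⌈36.456⌉ = 37 payments; the last is €119.17.
Total paid = 36·€260.00 + €119.17 = €9,479.17.
Total interest = total paid − principal = €9,479.17 − €7,230.00 = €2,249.17.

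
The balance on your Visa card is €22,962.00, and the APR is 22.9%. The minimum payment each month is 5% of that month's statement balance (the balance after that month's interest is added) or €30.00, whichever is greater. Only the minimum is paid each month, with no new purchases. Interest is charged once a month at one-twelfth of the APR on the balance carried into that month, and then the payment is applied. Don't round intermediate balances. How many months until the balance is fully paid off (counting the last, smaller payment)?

138 months

Monthly rate r = 22.9%/12 = 1.90833% = 0.0190833.
While 5% of the post-interest balance exceeds €30.00, each month B ← (B·(1+r))·(1 − 0.05), i.e. B shrinks by the factor (1+r)·0.95 = 0.96813.
This holds for months 1–114. Entering month 115 the balance is €572.01; 5% of the post-interest balance is now below €30.00, so the flat €30.00 minimum applies from here.
From month 115 a fixed €30.00 at rate r clears €572.01 in 24 more payments. Total: 114 + 24 = 138 months.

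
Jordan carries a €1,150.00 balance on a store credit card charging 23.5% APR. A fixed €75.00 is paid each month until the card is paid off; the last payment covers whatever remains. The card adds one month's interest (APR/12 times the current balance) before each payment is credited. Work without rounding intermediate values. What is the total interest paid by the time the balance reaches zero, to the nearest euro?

€231

Monthly rate r = 23.5%/12 = 1.95833% = 0.0195833.
Payoff takes n = ⌈−ln(1 − rB₀/P)/ln(1+r)⌉ = ⌈18.411⌉ = 19 payments; the last is €31.03.
Total paid = 18·€75.00 + €31.03 = €1,381.03.
Total interest = total paid − principal = €1,381.03 − €1,150.00 = €231.03.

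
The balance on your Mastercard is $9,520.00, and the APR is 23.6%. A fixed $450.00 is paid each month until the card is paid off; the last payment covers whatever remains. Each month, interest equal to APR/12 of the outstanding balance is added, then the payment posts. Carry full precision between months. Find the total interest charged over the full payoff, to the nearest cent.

$2,910.83

Monthly rate r = 23.6%/12 = 1.96667% = 0.0196667.
Payoff takes n = ⌈−ln(1 − rB₀/P)/ln(1+r)⌉ = ⌈27.622⌉ = 28 payments; the last is $280.83.
Total paid = 27·$450.00 + $280.83 = $12,430.83.
Total interest = total paid − principal = $12,430.83 − $9,520.00 = $2,910.83.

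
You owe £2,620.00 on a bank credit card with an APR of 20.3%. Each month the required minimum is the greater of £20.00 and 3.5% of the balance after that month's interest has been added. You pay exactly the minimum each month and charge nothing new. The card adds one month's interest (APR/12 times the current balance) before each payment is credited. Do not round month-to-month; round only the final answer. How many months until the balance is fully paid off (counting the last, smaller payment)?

Monthly rate r = 20.3%/12 = 1.69167% = 0.0169167.
While 3.5% of the post-interest balance exceeds £20.00, each month B ← (B·(1+r))·(1 − 0.035), i.e. B shrinks by the factor (1+r)·0.965 = 0.98132.
This holds for months 1–82. Entering month 83 the balance is £558.39; 3.5% of the post-interest balance is now below £20.00, so the flat £20.00 minimum applies from here.
From month 83 a fixed £20.00 at rate r clears £558.39 in 39 more payments. Total: 82 + 39 = 121 months.

121 months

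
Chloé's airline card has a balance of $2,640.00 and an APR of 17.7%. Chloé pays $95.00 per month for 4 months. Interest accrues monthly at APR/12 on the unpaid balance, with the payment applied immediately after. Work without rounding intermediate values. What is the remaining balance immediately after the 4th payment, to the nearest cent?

$2,410.75

Monthly rate r = 17.7%/12 = 1.475% = 0.01475.
Each month: B ← B·(1+r) − $95.00.
Month 1: interest $38.94; balance after payment $2,583.94.
Month 2: interest $38.11; balance after payment $2,527.05.
Month 3: interest $37.27; balance after payment $2,469.33.
Month 4: interest $36.42; balance after payment $2,410.75.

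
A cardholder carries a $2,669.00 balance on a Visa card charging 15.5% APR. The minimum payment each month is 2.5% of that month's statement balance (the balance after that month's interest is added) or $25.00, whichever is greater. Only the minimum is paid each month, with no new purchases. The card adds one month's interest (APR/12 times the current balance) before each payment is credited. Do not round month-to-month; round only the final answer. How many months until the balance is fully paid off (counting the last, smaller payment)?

136 months

Monthly rate r = 15.5%/12 = 1.29167% = 0.0129167.
While 2.5% of the post-interest balance exceeds $25.00, each month B ← (B·(1+r))·(1 − 0.025), i.e. B shrinks by the factor (1+r)·0.975 = 0.98759.
This holds for months 1–80. Entering month 81 the balance is $983.14; 2.5% of the post-interest balance is now below $25.00, so the flat $25.00 minimum applies from here.
From month 81 a fixed $25.00 at rate r clears $983.14 in 56 more payments. Total: 80 + 56 = 136 months.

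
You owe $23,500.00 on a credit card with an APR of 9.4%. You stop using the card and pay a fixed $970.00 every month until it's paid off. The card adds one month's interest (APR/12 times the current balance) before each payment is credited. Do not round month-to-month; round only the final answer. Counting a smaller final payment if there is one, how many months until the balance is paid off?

Monthly rate r = 9.4%/12 = 0.783333% = 0.00783333.
Recurrence: B ← B·(1+r) − $970.00.
Month 1: interest $184.08; balance after payment $22,714.08.
Month 2: interest $177.93; balance after payment $21,922.01.
Closed form: n = −ln(1 − rB₀/P)/ln(1+r) = −ln(0.81022)/ln(1.00783) ≈ 26.970, so the balance reaches zero during payment 27.

27 payments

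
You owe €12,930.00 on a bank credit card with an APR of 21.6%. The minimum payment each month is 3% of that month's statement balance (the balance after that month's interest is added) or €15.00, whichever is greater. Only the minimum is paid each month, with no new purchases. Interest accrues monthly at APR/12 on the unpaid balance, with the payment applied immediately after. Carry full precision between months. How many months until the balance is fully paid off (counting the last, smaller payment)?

310 months

Monthly rate r = 21.6%/12 = 1.8% = 0.018.
While 3% of the post-interest balance exceeds €15.00, each month B ← (B·(1+r))·(1 − 0.03), i.e. B shrinks by the factor (1+r)·0.97 = 0.98746.
This holds for months 1–260. Entering month 261 the balance is €486.04; 3% of the post-interest balance is now below €15.00, so the flat €15.00 minimum applies from here.
From month 261 a fixed €15.00 at rate r clears €486.04 in 50 more payments. Total: 260 + 50 = 310 months.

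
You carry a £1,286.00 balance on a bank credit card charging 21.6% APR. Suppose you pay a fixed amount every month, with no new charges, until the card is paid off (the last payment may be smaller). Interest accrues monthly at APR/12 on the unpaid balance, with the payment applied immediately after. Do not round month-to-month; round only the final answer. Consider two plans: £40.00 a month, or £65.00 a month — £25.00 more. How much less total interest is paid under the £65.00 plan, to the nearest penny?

Monthly rate r = 21.6%/12 = 1.8% = 0.018.
At £40.00/mo: n = ⌈−ln(1 − rB₀/P)/ln(1+r)⌉ = 49 payments (last £18.24); total interest = total paid − £1,286.00 = £652.24.
At £65.00/mo: 25 payments (last £44.18); total interest £318.18.
Interest saved = £652.24 − £318.18 = £334.06.

£334.06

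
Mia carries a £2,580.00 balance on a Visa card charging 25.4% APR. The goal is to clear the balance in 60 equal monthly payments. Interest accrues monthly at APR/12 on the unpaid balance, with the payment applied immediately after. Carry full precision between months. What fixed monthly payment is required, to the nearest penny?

£76.33

Monthly rate r = 25.4%/12 = 2.11667% = 0.0211667.
Level-payment amortization: P = B₀·r / (1 − (1+r)^(−n)) = 2580.00·0.0211667 / (1 − 1.02117^(−60)).
Denominator 1 − (1+r)^(−60) = 0.715421423.
P = 54.61 / 0.715421423 ≈ 76.33.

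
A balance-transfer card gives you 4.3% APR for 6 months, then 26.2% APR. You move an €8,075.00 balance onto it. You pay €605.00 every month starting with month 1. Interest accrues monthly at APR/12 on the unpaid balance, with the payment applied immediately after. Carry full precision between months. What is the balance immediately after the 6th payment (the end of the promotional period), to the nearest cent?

€4,587.50

Promo months 1–6 at r₀ = 4.3%/12 = 0.00358333; months 7+ at r₁ = 26.2%/12 = 0.0218333.
After month 6: iterate B ← B·(1+r₀) − €605.00 for 6 months → €4,587.50.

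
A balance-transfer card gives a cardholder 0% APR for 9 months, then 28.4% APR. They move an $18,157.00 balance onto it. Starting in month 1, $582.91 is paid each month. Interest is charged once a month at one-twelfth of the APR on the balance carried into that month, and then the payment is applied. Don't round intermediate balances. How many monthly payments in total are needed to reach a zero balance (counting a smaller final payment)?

41 payments

Promo months 1–9 at r₀ = 0%/12 = 0; months 10+ at r₁ = 28.4%/12 = 0.0236667.
After month 9 (no interest yet): B = $18,157.00 − 9·$582.91 = $12,910.81.
Then at r₁ with $582.91/mo: n₂ = −ln(1 − r₁·B/P)/ln(1+r₁) ≈ 31.75 → 32 more payments.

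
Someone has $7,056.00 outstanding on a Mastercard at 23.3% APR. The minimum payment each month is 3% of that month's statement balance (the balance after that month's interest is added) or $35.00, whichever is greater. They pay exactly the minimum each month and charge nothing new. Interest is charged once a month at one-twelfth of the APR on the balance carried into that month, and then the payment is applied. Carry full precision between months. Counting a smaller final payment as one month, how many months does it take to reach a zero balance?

Monthly rate r = 23.3%/12 = 1.94167% = 0.0194167.
While 3% of the post-interest balance exceeds $35.00, each month B ← (B·(1+r))·(1 − 0.03), i.e. B shrinks by the factor (1+r)·0.97 = 0.98883.
This holds for months 1–162. Entering month 163 the balance is $1,144.35; 3% of the post-interest balance is now below $35.00, so the flat $35.00 minimum applies from here.
From month 163 a fixed $35.00 at rate r clears $1,144.35 in 53 more payments. Total: 162 + 53 = 215 months.

215 months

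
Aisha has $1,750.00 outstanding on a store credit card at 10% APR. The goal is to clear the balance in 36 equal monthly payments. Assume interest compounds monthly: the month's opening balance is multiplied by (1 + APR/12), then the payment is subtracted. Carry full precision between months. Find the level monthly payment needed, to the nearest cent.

$56.47

Monthly rate r = 10%/12 = 0.833333% = 0.00833333.
Level-payment amortization: P = B₀·r / (1 − (1+r)^(−n)) = 1750.00·0.00833333 / (1 − 1.00833^(−36)).
Denominator 1 − (1+r)^(−36) = 0.258260297.
P = 14.5833 / 0.258260297 ≈ 56.47.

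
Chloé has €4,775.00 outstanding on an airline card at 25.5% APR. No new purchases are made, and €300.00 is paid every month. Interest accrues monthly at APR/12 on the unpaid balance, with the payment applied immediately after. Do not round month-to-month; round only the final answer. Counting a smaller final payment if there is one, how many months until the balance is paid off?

20 months

Monthly rate r = 25.5%/12 = 2.125% = 0.02125.
Recurrence: B ← B·(1+r) − €300.00.
Month 1: interest €101.47; balance after payment €4,576.47.
Month 2: interest €97.25; balance after payment €4,373.72.
Closed form: n = −ln(1 − rB₀/P)/ln(1+r) = −ln(0.66177)/ln(1.02125) ≈ 19.633, so the balance reaches zero during payment 20.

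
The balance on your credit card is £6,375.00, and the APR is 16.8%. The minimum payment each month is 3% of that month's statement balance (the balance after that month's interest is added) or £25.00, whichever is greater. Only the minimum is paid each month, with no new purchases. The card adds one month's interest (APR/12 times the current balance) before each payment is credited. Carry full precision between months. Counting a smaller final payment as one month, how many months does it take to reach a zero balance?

Monthly rate r = 16.8%/12 = 1.4% = 0.014.
While 3% of the post-interest balance exceeds £25.00, each month B ← (B·(1+r))·(1 − 0.03), i.e. B shrinks by the factor (1+r)·0.97 = 0.98358.
This holds for months 1–124. Entering month 125 the balance is £818.24; 3% of the post-interest balance is now below £25.00, so the flat £25.00 minimum applies from here.
From month 125 a fixed £25.00 at rate r clears £818.24 in 45 more payments. Total: 124 + 45 = 169 months.

169 months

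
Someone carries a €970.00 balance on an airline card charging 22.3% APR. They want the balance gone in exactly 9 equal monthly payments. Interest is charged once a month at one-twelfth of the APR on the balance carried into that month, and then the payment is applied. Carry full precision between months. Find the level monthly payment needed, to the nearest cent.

Monthly rate r = 22.3%/12 = 1.85833% = 0.0185833.
Level-payment amortization: P = B₀·r / (1 − (1+r)^(−n)) = 970.00·0.0185833 / (1 − 1.01858^(−9)).
Denominator 1 − (1+r)^(−9) = 0.152712287.
P = 18.0258 / 0.152712287 ≈ 118.04.

€118.04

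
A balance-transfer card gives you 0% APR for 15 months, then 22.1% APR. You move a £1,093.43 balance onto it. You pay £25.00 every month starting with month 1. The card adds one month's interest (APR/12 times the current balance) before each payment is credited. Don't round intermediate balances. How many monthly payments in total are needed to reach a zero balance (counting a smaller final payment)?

Promo months 1–15 at r₀ = 0%/12 = 0; months 16+ at r₁ = 22.1%/12 = 0.0184167.
After month 15 (no interest yet): B = £1,093.43 − 15·£25.00 = £718.43.
Then at r₁ with £25.00/mo: n₂ = −ln(1 − r₁·B/P)/ln(1+r₁) ≈ 41.28 → 42 more payments.

57 months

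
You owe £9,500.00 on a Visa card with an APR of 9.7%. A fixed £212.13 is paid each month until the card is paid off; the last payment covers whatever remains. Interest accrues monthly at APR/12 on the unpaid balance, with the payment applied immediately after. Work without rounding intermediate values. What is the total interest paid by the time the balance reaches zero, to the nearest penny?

£2,341.85

Monthly rate r = 9.7%/12 = 0.808333% = 0.00808333.
Payoff takes n = ⌈−ln(1 − rB₀/P)/ln(1+r)⌉ = ⌈55.823⌉ = 56 payments; the last is £174.70.
Total paid = 55·£212.13 + £174.70 = £11,841.85.
Total interest = total paid − principal = £11,841.85 − £9,500.00 = £2,341.85.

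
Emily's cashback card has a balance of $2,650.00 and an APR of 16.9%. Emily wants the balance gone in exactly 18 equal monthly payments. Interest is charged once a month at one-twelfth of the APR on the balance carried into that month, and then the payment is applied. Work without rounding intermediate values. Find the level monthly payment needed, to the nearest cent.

Monthly rate r = 16.9%/12 = 1.40833% = 0.0140833.
Level-payment amortization: P = B₀·r / (1 − (1+r)^(−n)) = 2650.00·0.0140833 / (1 − 1.01408^(−18)).
Denominator 1 − (1+r)^(−18) = 0.222546561.
P = 37.3208 / 0.222546561 ≈ 167.70.

$167.70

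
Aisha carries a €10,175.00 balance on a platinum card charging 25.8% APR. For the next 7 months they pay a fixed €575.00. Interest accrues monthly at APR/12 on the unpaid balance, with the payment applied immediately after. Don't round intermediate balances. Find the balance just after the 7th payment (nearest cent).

Monthly rate r = 25.8%/12 = 2.15% = 0.0215.
Each month: B ← B·(1+r) − €575.00.
Month 1: interest €218.76; balance after payment €9,818.76.
Month 2: interest €211.10; balance after payment €9,454.87.
Month 3: interest €203.28; balance after payment €9,083.15.
Month 4: interest €195.29; balance after payment €8,703.43.
Month 5: interest €187.12; balance after payment €8,315.56.
Month 6: interest €178.78; balance after payment €7,919.34.
Month 7: interest €170.27; balance after payment €7,514.61.

€7,514.61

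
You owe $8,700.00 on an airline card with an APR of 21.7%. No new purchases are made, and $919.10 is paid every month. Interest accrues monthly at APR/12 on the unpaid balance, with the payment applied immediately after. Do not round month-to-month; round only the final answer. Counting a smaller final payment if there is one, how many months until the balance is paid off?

Monthly rate r = 21.7%/12 = 1.80833% = 0.0180833.
Recurrence: B ← B·(1+r) − $919.10.
Month 1: interest $157.32; balance after payment $7,938.23.
Month 2: interest $143.55; balance after payment $7,162.67.
Closed form: n = −ln(1 − rB₀/P)/ln(1+r) = −ln(0.82883)/ln(1.01808) ≈ 10.476, so the balance reaches zero during payment 11.

11 payments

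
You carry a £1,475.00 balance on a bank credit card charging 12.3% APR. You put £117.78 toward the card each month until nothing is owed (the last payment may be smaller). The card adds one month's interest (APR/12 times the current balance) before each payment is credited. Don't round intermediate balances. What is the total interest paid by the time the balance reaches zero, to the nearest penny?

Monthly rate r = 12.3%/12 = 1.025% = 0.01025.
Payoff takes n = ⌈−ln(1 − rB₀/P)/ln(1+r)⌉ = ⌈13.472⌉ = 14 payments; the last is £55.73.
Total paid = 13·£117.78 + £55.73 = £1,586.87.
Total interest = total paid − principal = £1,586.87 − £1,475.00 = £111.87.

£111.87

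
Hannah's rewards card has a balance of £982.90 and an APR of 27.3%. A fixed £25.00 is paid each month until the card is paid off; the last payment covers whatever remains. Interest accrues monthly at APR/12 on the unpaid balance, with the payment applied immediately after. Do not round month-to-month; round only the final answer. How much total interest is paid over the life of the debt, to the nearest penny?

Monthly rate r = 27.3%/12 = 2.275% = 0.02275.
Payoff takes n = ⌈−ln(1 − rB₀/P)/ln(1+r)⌉ = ⌈99.954⌉ = 100 payments; the last is £23.85.
Total paid = 99·£25.00 + £23.85 = £2,498.85.
Total interest = total paid − principal = £2,498.85 − £982.90 = £1,515.95.

£1,515.95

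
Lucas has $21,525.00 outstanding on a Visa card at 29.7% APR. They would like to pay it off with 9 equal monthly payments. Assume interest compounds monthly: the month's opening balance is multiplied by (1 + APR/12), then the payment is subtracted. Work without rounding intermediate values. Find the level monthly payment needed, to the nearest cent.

Monthly rate r = 29.7%/12 = 2.475% = 0.02475.
Level-payment amortization: P = B₀·r / (1 − (1+r)^(−n)) = 21525.00·0.02475 / (1 − 1.02475^(−9)).
Denominator 1 − (1+r)^(−9) = 0.197511796.
P = 532.744 / 0.197511796 ≈ 2697.28.

$2,697.28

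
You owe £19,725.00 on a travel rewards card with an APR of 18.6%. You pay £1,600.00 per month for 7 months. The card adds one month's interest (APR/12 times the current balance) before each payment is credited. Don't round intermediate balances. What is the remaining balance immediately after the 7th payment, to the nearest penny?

Monthly rate r = 18.6%/12 = 1.55% = 0.0155.
Each month: B ← B·(1+r) − £1,600.00.
Month 1: interest £305.74; balance after payment £18,430.74.
Month 2: interest £285.68; balance after payment £17,116.41.
Month 3: interest £265.30; balance after payment £15,781.72.
Month 4: interest £244.62; balance after payment £14,426.33.
Month 5: interest £223.61; balance after payment £13,049.94.
Month 6: interest £202.27; balance after payment £11,652.22.
Month 7: interest £180.61; balance after payment £10,232.83.

£10,232.83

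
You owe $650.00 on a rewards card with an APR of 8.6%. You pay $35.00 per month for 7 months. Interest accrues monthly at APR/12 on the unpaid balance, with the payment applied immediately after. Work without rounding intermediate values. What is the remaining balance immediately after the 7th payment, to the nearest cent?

Monthly rate r = 8.6%/12 = 0.716667% = 0.00716667.
Each month: B ← B·(1+r) − $35.00.
Month 1: interest $4.66; balance after payment $619.66.
Month 2: interest $4.44; balance after payment $589.10.
Month 3: interest $4.22; balance after payment $558.32.
Month 4: interest $4.00; balance after payment $527.32.
Month 5: interest $3.78; balance after payment $496.10.
Month 6: interest $3.56; balance after payment $464.66.
Month 7: interest $3.33; balance after payment $432.99.

$432.99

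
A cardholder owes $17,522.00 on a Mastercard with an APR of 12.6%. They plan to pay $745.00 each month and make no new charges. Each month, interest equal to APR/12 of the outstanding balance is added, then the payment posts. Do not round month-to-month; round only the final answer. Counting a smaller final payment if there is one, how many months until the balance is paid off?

Monthly rate r = 12.6%/12 = 1.05% = 0.0105.
Recurrence: B ← B·(1+r) − $745.00.
Month 1: interest $183.98; balance after payment $16,960.98.
Month 2: interest $178.09; balance after payment $16,394.07.
Closed form: n = −ln(1 − rB₀/P)/ln(1+r) = −ln(0.75305)/ln(1.0105) ≈ 27.154, so the balance reaches zero during payment 28.

28 months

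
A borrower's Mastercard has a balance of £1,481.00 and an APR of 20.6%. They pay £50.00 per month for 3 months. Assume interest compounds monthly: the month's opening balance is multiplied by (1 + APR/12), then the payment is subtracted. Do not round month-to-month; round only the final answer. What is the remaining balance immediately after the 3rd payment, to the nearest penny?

Monthly rate r = 20.6%/12 = 1.71667% = 0.0171667.
Each month: B ← B·(1+r) − £50.00.
Month 1: interest £25.42; balance after payment £1,456.42.
Month 2: interest £25.00; balance after payment £1,431.43.
Month 3: interest £24.57; balance after payment £1,406.00.

£1,406.00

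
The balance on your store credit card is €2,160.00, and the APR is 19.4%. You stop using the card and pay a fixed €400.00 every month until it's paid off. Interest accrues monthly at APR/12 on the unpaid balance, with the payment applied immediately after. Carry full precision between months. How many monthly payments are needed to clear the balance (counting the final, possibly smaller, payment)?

Monthly rate r = 19.4%/12 = 1.61667% = 0.0161667.
Recurrence: B ← B·(1+r) − €400.00.
Month 1: interest €34.92; balance after payment €1,794.92.
Month 2: interest €29.02; balance after payment €1,423.94.
Month 3: interest €23.02; balance after payment €1,046.96.
Month 4: interest €16.93; balance after payment €663.88.
Month 5: interest €10.73; balance after payment €274.62.
Month 6: interest €4.44; balance after payment €0.00.

6 months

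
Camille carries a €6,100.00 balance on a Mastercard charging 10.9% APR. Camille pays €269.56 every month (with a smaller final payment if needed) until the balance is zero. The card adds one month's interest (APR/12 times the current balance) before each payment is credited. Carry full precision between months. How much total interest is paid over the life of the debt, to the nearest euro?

Monthly rate r = 10.9%/12 = 0.908333% = 0.00908333.
Payoff takes n = ⌈−ln(1 − rB₀/P)/ln(1+r)⌉ = ⌈25.448⌉ = 26 payments; the last is €120.99.
Total paid = 25·€269.56 + €120.99 = €6,859.99.
Total interest = total paid − principal = €6,859.99 − €6,100.00 = €759.99.

€760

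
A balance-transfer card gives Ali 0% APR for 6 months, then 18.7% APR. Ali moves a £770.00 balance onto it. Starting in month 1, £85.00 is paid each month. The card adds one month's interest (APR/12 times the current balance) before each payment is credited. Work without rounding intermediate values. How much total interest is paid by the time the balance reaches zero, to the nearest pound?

£9

Promo months 1–6 at r₀ = 0%/12 = 0; months 7+ at r₁ = 18.7%/12 = 0.0155833.
After month 6 (no interest yet): B = £770.00 − 6·£85.00 = £260.00.
Then at r₁ with £85.00/mo: n₂ = −ln(1 − r₁·B/P)/ln(1+r₁) ≈ 3.16 → 4 more payments.
Total paid = 9·£85.00 + £13.56 = £778.56; interest = £778.56 − £770.00 = £8.56.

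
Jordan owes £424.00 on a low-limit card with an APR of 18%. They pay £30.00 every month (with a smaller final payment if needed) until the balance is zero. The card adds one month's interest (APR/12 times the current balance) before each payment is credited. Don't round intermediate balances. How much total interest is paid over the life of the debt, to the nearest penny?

£56.08

Monthly rate r = 18%/12 = 1.5% = 0.015.
Payoff takes n = ⌈−ln(1 − rB₀/P)/ln(1+r)⌉ = ⌈16.003⌉ = 17 payments; the last is £0.08.
Total paid = 16·£30.00 + £0.08 = £480.08.
Total interest = total paid − principal = £480.08 − £424.00 = £56.08.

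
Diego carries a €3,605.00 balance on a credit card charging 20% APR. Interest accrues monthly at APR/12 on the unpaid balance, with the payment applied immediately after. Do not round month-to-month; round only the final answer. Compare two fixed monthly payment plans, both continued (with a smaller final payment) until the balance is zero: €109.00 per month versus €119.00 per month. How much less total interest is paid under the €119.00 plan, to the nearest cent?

€222.44

Monthly rate r = 20%/12 = 1.66667% = 0.0166667.
At €109.00/mo: n = ⌈−ln(1 − rB₀/P)/ln(1+r)⌉ = 49 payments (last €51.81); total interest = total paid − €3,605.00 = €1,678.81.
At €119.00/mo: 43 payments (last €63.37); total interest €1,456.37.
Interest saved = €1,678.81 − €1,456.37 = €222.44.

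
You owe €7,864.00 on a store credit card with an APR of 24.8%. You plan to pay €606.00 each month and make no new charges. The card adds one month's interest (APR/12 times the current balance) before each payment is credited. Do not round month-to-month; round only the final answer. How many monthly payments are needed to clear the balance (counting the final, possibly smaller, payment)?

Monthly rate r = 24.8%/12 = 2.06667% = 0.0206667.
Recurrence: B ← B·(1+r) − €606.00.
Month 1: interest €162.52; balance after payment €7,420.52.
Month 2: interest €153.36; balance after payment €6,967.88.
Closed form: n = −ln(1 − rB₀/P)/ln(1+r) = −ln(0.73181)/ln(1.02067) ≈ 15.264, so the balance reaches zero during payment 16.

16 payments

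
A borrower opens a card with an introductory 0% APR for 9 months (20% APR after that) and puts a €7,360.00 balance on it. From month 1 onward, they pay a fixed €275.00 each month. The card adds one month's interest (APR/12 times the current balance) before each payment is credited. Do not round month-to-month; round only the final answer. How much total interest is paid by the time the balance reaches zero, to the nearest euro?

€956

Promo months 1–9 at r₀ = 0%/12 = 0; months 10+ at r₁ = 20%/12 = 0.0166667.
After month 9 (no interest yet): B = €7,360.00 − 9·€275.00 = €4,885.00.
Then at r₁ with €275.00/mo: n₂ = −ln(1 − r₁·B/P)/ln(1+r₁) ≈ 21.24 → 22 more payments.
Total paid = 30·€275.00 + €66.09 = €8,316.09; interest = €8,316.09 − €7,360.00 = €956.09.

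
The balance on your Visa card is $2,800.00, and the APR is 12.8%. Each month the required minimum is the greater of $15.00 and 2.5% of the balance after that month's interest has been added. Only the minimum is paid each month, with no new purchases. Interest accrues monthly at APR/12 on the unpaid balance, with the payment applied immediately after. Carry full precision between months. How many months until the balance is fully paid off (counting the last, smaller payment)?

158 months

Monthly rate r = 12.8%/12 = 1.06667% = 0.0106667.
While 2.5% of the post-interest balance exceeds $15.00, each month B ← (B·(1+r))·(1 − 0.025), i.e. B shrinks by the factor (1+r)·0.975 = 0.9854.
This holds for months 1–106. Entering month 107 the balance is $588.96; 2.5% of the post-interest balance is now below $15.00, so the flat $15.00 minimum applies from here.
From month 107 a fixed $15.00 at rate r clears $588.96 in 52 more payments. Total: 106 + 52 = 158 months.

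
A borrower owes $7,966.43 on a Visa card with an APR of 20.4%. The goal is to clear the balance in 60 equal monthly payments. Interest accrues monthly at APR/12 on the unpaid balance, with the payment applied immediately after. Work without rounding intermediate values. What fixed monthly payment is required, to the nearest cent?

$212.84

Monthly rate r = 20.4%/12 = 1.7% = 0.017.
Level-payment amortization: P = B₀·r / (1 − (1+r)^(−n)) = 7966.43·0.017 / (1 − 1.017^(−60)).
Denominator 1 − (1+r)^(−60) = 0.636300399.
P = 135.429 / 0.636300399 ≈ 212.84.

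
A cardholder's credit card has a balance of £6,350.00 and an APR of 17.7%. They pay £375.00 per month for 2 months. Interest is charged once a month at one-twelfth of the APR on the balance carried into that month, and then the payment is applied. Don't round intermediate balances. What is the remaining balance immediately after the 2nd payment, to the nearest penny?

£5,783.18

Monthly rate r = 17.7%/12 = 1.475% = 0.01475.
Each month: B ← B·(1+r) − £375.00.
Month 1: interest £93.66; balance after payment £6,068.66.
Month 2: interest £89.51; balance after payment £5,783.18.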